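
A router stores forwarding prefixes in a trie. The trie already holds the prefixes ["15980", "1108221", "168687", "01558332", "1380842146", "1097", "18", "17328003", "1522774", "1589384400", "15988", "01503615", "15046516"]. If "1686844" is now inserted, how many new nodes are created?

2

The longest prefix of "1686844" already in the trie is "16868" (length 5).
Each of the 2 remaining characters creates one node.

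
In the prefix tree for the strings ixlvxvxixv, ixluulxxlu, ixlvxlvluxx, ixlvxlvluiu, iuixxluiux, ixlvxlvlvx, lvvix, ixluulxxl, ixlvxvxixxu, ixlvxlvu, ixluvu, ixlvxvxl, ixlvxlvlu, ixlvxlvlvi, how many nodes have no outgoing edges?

A leaf is a node with no children — equivalently, the end of a word that is not a proper prefix of any other stored word.
Those words: "iuixxluiux", "ixluulxxlu", "ixluvu", "ixlvxlvluiu", "ixlvxlvluxx", "ixlvxlvlvi", "ixlvxlvlvx", "ixlvxlvu", "ixlvxvxixv", "ixlvxvxixxu", "ixlvxvxl", "lvvix"
Leaf count: 12

12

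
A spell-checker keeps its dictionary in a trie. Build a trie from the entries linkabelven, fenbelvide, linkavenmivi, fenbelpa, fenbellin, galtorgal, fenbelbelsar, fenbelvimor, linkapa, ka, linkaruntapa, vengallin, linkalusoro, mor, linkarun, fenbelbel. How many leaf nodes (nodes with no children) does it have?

Leaves are exactly the stored words that no other stored word extends.
Those words: "fenbelbelsar", "fenbellin", "fenbelpa", "fenbelvide", "fenbelvimor", "galtorgal", "ka", "linkabelven", "linkalusoro", "linkapa", "linkaruntapa", "linkavenmivi", "mor", "vengallin"
Leaf count: 14

14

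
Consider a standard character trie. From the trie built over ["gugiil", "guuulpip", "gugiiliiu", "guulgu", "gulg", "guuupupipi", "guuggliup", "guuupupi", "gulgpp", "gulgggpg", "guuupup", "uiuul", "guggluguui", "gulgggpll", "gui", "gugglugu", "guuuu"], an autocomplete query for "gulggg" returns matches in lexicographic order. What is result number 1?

Filter for "gulggg…" and sort: "gulgggpg", "gulgggpll"
The 1st is gulgggpg.

gulgggpg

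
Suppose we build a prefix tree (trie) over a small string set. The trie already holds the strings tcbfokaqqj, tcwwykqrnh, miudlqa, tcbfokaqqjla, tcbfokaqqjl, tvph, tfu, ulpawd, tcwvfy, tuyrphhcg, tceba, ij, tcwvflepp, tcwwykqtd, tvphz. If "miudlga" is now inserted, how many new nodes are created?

2

The longest prefix of "miudlga" already in the trie is "miudl" (length 5).
Each of the 2 remaining characters creates one node.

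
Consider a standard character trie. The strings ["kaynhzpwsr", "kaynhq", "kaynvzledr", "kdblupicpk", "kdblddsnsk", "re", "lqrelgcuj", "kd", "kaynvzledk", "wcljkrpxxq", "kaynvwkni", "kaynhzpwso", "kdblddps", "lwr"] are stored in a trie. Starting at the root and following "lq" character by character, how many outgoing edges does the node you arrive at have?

Follow the path "lq" to its node, then look at its outgoing edges.
Distinct next characters after "lq": r.
That node has 1 child edge.

1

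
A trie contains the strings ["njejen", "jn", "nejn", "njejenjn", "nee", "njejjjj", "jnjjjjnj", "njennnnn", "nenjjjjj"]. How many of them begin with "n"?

Walk to "n"; the words in its subtree are exactly those with that prefix.
Words under "n": nee, nejn, nenjjjjj, njejen, njejenjn, njejjjj, njennnnn
Count: 7

7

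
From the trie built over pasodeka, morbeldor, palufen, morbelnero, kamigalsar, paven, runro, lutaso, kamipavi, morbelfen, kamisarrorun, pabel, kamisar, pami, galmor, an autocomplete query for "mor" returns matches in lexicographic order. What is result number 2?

morbelfen

Words with prefix "mor", in lexicographic order: "morbeldor", "morbelfen", "morbelnero"
The 2nd is morbelfen.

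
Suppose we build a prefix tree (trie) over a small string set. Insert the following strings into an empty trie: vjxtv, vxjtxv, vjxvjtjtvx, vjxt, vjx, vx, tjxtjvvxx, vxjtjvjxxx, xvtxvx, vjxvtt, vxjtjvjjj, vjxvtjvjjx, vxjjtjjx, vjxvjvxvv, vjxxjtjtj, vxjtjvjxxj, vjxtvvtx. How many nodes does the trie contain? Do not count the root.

66

Insert word by word; a character creates a node only if that edge doesn't already exist:
  "vjxtv" → 5 new (v, j, x, t, v)
  "vxjtxv" → prefix "v" already present; 5 new (x, j, t, x, v)
  "vjxvjtjtvx" → prefix "vjx" already present; 7 new (v, j, t, j, t, v, x)
  "vjxt" → prefix "vjxt" already present; 0 new (none)
  "vjx" → prefix "vjx" already present; 0 new (none)
  "vx" → prefix "vx" already present; 0 new (none)
  "tjxtjvvxx" → 9 new (t, j, x, t, j, v, v, x, x)
  "vxjtjvjxxx" → prefix "vxjt" already present; 6 new (j, v, j, x, x, x)
  "xvtxvx" → 6 new (x, v, t, x, v, x)
  "vjxvtt" → prefix "vjxv" already present; 2 new (t, t)
  "vxjtjvjjj" → prefix "vxjtjvj" already present; 2 new (j, j)
  "vjxvtjvjjx" → prefix "vjxvt" already present; 5 new (j, v, j, j, x)
  "vxjjtjjx" → prefix "vxj" already present; 5 new (j, t, j, j, x)
  "vjxvjvxvv" → prefix "vjxvj" already present; 4 new (v, x, v, v)
  "vjxxjtjtj" → prefix "vjx" already present; 6 new (x, j, t, j, t, j)
  "vxjtjvjxxj" → prefix "vxjtjvjxx" already present; 1 new (j)
  "vjxtvvtx" → prefix "vjxtv" already present; 3 new (v, t, x)
Total nodes = 5 + 5 + 7 + 0 + 0 + 0 + 9 + 6 + 6 + 2 + 2 + 5 + 5 + 4 + 6 + 1 + 3 = 66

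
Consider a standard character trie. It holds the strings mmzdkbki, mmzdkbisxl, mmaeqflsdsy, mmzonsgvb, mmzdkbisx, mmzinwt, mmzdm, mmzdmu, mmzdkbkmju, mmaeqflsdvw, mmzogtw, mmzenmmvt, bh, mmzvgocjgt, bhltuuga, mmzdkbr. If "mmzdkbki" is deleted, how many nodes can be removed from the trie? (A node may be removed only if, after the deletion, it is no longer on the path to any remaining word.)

Walk "mmzdkbki" from the leaf back toward the root, removing each node that no remaining word uses.
The suffix "i" (1 node) is used only by "mmzdkbki"; the node for "mmzdkbk" still has the child "m", so pruning stops there.
Nodes removed: 1

1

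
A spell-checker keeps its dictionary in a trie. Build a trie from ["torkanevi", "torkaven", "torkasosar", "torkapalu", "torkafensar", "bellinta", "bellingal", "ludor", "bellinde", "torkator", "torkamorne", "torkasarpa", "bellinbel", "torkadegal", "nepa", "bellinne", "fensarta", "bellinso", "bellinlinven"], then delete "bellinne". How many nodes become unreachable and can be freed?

2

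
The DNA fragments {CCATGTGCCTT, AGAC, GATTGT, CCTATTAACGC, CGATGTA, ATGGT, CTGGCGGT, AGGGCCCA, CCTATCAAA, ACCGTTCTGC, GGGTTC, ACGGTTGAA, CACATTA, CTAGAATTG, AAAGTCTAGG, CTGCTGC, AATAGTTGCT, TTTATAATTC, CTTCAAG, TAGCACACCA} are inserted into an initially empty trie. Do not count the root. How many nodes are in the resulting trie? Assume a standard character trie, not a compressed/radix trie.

Count nodes per top-level branch (shared prefixes stored once):
  'A'-branch (AAAGTCTAGG, AATAGTTGCT, ACCGTTCTGC, ACGGTTGAA, AGAC, AGGGCCCA, ATGGT): 47 nodes
  'C'-branch (CACATTA, CCATGTGCCTT, CCTATCAAA, CCTATTAACGC, CGATGTA, CTAGAATTG, CTGCTGC, CTGGCGGT, CTTCAAG): 59 nodes
  'G'-branch (GATTGT, GGGTTC): 11 nodes
  'T'-branch (TAGCACACCA, TTTATAATTC): 19 nodes
Sum: 136

136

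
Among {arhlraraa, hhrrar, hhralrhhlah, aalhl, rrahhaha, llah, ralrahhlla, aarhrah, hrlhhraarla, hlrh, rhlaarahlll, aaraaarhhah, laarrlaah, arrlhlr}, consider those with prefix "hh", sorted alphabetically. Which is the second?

Words with prefix "hh", in lexicographic order: "hhralrhhlah", "hhrrar"
Position 2: hhrrar

hhrrar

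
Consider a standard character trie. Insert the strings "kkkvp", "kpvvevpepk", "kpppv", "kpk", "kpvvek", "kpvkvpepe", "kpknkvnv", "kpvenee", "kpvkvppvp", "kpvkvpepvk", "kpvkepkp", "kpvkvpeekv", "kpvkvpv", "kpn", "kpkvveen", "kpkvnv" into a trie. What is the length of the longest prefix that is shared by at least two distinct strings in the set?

Equivalently: take the maximum, over all pairs, of their longest common prefix length.
e.g. "kpvkvpepe" and "kpvkvpepvk" share the prefix "kpvkvpep" of length 8; no pair shares a longer one.
Longest shared-prefix length: 8

8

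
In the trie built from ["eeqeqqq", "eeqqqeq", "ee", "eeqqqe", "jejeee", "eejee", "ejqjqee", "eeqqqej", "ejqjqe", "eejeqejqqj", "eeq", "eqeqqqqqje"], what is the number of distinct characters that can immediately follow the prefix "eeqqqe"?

2

Follow the path "eeqqqe" to its node, then look at its outgoing edges.
Characters that immediately follow "eeqqqe" among the stored strings: {j, q}.
That node has 2 child edges.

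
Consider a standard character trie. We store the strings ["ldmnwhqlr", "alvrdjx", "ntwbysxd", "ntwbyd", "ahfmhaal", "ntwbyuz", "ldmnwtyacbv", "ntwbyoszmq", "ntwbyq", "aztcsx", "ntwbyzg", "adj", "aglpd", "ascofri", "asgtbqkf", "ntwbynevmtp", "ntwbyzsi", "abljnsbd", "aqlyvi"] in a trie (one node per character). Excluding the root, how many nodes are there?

91

Count nodes per top-level branch (shared prefixes stored once):
  'a'-branch (abljnsbd, adj, aglpd, ahfmhaal, alvrdjx, aqlyvi, ascofri, asgtbqkf, aztcsx): 49 nodes
  'l'-branch (ldmnwhqlr, ldmnwtyacbv): 15 nodes
  'n'-branch (ntwbyd, ntwbynevmtp, ntwbyoszmq, ntwbyq, ntwbysxd, ntwbyuz, ntwbyzg, ntwbyzsi): 27 nodes
Sum: 91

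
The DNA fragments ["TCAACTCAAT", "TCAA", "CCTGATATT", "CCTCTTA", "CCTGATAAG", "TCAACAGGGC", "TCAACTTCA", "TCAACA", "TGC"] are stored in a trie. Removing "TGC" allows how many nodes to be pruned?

2

A node on "TGC"'s path can go only if nothing else ends at it or branches off below it.
The suffix "GC" (2 nodes) is used only by "TGC"; the node for "T" still has the child "C", so pruning stops there.
Nodes removed: 2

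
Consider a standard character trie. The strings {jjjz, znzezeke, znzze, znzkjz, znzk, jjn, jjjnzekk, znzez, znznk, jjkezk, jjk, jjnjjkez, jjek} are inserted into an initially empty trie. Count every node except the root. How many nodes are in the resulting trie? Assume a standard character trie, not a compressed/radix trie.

36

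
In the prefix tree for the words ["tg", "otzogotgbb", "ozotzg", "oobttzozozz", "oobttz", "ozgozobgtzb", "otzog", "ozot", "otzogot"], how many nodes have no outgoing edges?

A leaf is a node with no children — equivalently, the end of a word that is not a proper prefix of any other stored word.
Those words: "oobttzozozz", "otzogotgbb", "ozgozobgtzb", "ozotzg", "tg"
Leaf count: 5

5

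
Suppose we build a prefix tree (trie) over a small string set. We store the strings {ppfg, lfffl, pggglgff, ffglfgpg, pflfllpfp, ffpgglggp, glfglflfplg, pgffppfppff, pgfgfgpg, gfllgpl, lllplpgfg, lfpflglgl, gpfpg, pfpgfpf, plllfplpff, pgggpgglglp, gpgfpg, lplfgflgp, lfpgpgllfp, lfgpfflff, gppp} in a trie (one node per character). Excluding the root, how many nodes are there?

Count nodes per top-level branch (shared prefixes stored once):
  'f'-branch (ffglfgpg, ffpgglggp): 15 nodes
  'g'-branch (gfllgpl, glfglflfplg, gpfpg, gpgfpg, gppp): 27 nodes
  'l'-branch (lfffl, lfgpfflff, lfpflglgl, lfpgpgllfp, lllplpgfg, lplfgflgp): 42 nodes
  'p'-branch (pflfllpfp, pfpgfpf, pgffppfppff, pgfgfgpg, pggglgff, pgggpgglglp, plllfplpff, ppfg): 54 nodes
Sum: 138

138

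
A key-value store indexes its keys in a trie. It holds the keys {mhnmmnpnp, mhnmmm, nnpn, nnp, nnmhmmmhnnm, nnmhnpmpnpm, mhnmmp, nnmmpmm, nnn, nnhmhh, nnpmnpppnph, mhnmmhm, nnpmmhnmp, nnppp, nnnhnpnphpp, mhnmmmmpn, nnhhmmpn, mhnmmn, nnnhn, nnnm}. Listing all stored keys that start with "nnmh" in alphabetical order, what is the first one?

nnmhmmmhnnm

DFS of the "nnmh" subtree visits, in order: "nnmhmmmhnnm", "nnmhnpmpnpm"
The 1st is nnmhmmmhnnm.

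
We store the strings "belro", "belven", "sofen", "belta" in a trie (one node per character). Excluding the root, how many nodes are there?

15

For each word, the new-node count is its length minus the longest prefix already in the trie:
  "belro" → 5 new (b, e, l, r, o)
  "belven" → prefix "bel" already present; 3 new (v, e, n)
  "sofen" → 5 new (s, o, f, e, n)
  "belta" → prefix "bel" already present; 2 new (t, a)
Total nodes = 5 + 3 + 5 + 2 = 15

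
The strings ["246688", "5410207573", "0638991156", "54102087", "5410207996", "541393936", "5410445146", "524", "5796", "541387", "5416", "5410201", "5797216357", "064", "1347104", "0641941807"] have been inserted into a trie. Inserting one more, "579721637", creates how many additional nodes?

"57972163" is already a path in the trie; the remaining "7" must be added.
Each of the 1 remaining characters creates one node.

1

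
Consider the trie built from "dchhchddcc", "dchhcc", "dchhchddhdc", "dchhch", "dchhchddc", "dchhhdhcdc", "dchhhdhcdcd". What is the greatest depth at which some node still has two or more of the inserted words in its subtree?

10

Look for the deepest trie node that still has at least two words in its subtree.
"dchhhdhcdc" and "dchhhdhcdcd" agree on "dchhhdhcdc" (10 characters) before diverging; nothing deeper is shared.
Longest shared-prefix length: 10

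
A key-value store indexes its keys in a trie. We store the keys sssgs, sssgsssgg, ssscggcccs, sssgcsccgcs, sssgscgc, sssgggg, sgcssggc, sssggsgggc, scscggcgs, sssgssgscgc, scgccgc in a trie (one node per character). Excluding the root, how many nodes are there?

59

Insert word by word; a character creates a node only if that edge doesn't already exist:
  "sssgs" → 5 new (s, s, s, g, s)
  "sssgsssgg" → prefix "sssgs" already present; 4 new (s, s, g, g)
  "ssscggcccs" → prefix "sss" already present; 7 new (c, g, g, c, c, c, s)
  "sssgcsccgcs" → prefix "sssg" already present; 7 new (c, s, c, c, g, c, s)
  "sssgscgc" → prefix "sssgs" already present; 3 new (c, g, c)
  "sssgggg" → prefix "sssg" already present; 3 new (g, g, g)
  "sgcssggc" → prefix "s" already present; 7 new (g, c, s, s, g, g, c)
  "sssggsgggc" → prefix "sssgg" already present; 5 new (s, g, g, g, c)
  "scscggcgs" → prefix "s" already present; 8 new (c, s, c, g, g, c, g, s)
  "sssgssgscgc" → prefix "sssgss" already present; 5 new (g, s, c, g, c)
  "scgccgc" → prefix "sc" already present; 5 new (g, c, c, g, c)
Total nodes = 5 + 4 + 7 + 7 + 3 + 3 + 7 + 5 + 8 + 5 + 5 = 59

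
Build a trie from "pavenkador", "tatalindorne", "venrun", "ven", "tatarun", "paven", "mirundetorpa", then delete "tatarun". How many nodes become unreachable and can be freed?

3

A node on "tatarun"'s path can go only if nothing else ends at it or branches off below it.
The suffix "run" (3 nodes) is used only by "tatarun"; the node for "tata" still has the child "l", so pruning stops there.
Nodes removed: 3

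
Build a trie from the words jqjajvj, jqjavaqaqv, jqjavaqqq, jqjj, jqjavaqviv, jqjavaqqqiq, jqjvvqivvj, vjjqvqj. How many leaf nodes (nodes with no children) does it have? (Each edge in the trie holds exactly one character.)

7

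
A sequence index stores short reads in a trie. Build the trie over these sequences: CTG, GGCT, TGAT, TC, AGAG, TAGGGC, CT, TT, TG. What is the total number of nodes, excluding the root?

For each word, the new-node count is its length minus the longest prefix already in the trie:
  "CTG" → 3 new (C, T, G)
  "GGCT" → 4 new (G, G, C, T)
  "TGAT" → 4 new (T, G, A, T)
  "TC" → prefix "T" already present; 1 new (C)
  "AGAG" → 4 new (A, G, A, G)
  "TAGGGC" → prefix "T" already present; 5 new (A, G, G, G, C)
  "CT" → prefix "CT" already present; 0 new (none)
  "TT" → prefix "T" already present; 1 new (T)
  "TG" → prefix "TG" already present; 0 new (none)
Total nodes = 3 + 4 + 4 + 1 + 4 + 5 + 0 + 1 + 0 = 22

22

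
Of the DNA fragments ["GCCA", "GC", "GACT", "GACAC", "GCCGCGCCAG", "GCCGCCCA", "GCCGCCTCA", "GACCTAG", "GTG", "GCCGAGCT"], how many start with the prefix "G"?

Traverse to the node for "G", then collect every word in that subtree.
Words under "G": GACAC, GACCTAG, GACT, GC, GCCA, GCCGAGCT, GCCGCCCA, GCCGCCTCA, GCCGCGCCAG, GTG
Count: 10

10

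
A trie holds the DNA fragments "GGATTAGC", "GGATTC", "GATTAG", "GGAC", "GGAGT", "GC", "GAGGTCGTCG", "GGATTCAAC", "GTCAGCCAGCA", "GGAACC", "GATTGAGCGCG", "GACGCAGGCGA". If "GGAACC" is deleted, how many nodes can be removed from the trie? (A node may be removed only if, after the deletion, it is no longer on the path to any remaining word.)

3

After clearing the end-marker at "GGAACC", prune upward until reaching a node still needed by another word.
The suffix "ACC" (3 nodes) is used only by "GGAACC"; the node for "GGA" still has the child "T", so pruning stops there.
Nodes removed: 3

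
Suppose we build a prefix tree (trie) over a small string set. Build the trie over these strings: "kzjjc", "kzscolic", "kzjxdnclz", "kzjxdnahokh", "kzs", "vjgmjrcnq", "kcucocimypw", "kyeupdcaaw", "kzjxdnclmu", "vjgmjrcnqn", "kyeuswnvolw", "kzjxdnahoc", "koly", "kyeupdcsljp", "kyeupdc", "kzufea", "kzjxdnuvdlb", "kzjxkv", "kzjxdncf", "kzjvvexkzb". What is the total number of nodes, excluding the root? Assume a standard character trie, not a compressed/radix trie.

Count nodes per top-level branch (shared prefixes stored once):
  'k'-branch (kcucocimypw, koly, kyeupdc, kyeupdcaaw, kyeupdcsljp, kyeuswnvolw, kzjjc, kzjvvexkzb, kzjxdnahoc, kzjxdnahokh, kzjxdncf, kzjxdnclmu, kzjxdnclz, kzjxdnuvdlb, kzjxkv, kzs, kzscolic, kzufea): 77 nodes
  'v'-branch (vjgmjrcnq, vjgmjrcnqn): 10 nodes
Sum: 87

87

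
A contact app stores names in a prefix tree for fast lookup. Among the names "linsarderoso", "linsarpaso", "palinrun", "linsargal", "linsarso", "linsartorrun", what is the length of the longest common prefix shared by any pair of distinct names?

6

Equivalently: take the maximum, over all pairs, of their longest common prefix length.
"linsarderoso" and "linsargal" agree on "linsar" (6 characters) before diverging; nothing deeper is shared.
Longest shared-prefix length: 6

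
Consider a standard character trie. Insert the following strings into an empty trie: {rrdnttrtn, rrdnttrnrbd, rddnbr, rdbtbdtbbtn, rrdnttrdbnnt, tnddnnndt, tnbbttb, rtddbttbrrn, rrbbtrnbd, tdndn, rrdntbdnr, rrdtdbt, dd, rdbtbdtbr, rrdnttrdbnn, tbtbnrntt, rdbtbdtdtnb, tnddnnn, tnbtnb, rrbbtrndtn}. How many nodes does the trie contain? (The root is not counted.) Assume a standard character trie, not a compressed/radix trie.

96

Count nodes per top-level branch (shared prefixes stored once):
  'd'-branch (dd): 2 nodes
  'r'-branch (rdbtbdtbbtn, rdbtbdtbr, rdbtbdtdtnb, rddnbr, rrbbtrnbd, rrbbtrndtn, rrdntbdnr, rrdnttrdbnn, rrdnttrdbnnt, rrdnttrnrbd, rrdnttrtn, rrdtdbt, rtddbttbrrn): 65 nodes
  't'-branch (tbtbnrntt, tdndn, tnbbttb, tnbtnb, tnddnnn, tnddnnndt): 29 nodes
Sum: 96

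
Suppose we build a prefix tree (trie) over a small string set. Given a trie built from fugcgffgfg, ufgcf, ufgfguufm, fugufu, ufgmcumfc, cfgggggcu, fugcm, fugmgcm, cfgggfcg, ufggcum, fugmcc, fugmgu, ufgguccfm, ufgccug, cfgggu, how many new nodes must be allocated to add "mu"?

2

Nothing in the trie begins with "m"; the whole of "mu" is new.
2 − 0 = 2 new nodes.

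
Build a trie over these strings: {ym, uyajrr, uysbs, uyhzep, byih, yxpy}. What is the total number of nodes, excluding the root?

22

Trie structure (* marks end of a word):
(root)
├─ b
│  └─ y
│     └─ i
│        └─ h *
├─ u
│  └─ y
│     ├─ a
│     │  └─ j
│     │     └─ r
│     │        └─ r *
│     ├─ h
│     │  └─ z
│     │     └─ e
│     │        └─ p *
│     └─ s
│        └─ b
│           └─ s *
└─ y
   ├─ m *
   └─ x
      └─ p
         └─ y *
Counting every labelled node above: 22.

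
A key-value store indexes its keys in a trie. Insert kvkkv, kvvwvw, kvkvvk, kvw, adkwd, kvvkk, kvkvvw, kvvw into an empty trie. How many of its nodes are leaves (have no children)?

7

A leaf is a node with no children — equivalently, the end of a word that is not a proper prefix of any other stored word.
Those words: "adkwd", "kvkkv", "kvkvvk", "kvkvvw", "kvvkk", "kvvwvw", "kvw"
Leaf count: 7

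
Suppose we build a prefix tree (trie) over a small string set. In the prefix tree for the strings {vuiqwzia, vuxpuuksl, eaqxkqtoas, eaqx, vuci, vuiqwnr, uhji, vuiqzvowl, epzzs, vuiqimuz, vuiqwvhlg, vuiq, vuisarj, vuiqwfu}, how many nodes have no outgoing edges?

12

Leaves are exactly the stored words that no other stored word extends.
Those words: "eaqxkqtoas", "epzzs", "uhji", "vuci", "vuiqimuz", "vuiqwfu", "vuiqwnr", "vuiqwvhlg", "vuiqwzia", "vuiqzvowl", "vuisarj", "vuxpuuksl"
Leaf count: 12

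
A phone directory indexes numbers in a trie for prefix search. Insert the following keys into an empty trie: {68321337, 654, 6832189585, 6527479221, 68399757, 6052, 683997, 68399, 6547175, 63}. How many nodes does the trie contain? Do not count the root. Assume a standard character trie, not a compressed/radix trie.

36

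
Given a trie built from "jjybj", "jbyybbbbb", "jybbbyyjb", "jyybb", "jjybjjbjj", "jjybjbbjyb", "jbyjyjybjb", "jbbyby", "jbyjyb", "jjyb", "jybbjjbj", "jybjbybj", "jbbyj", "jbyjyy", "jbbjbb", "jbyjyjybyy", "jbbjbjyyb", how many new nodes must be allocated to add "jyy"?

"jyy" is already a full path in the trie; only an end-marker is added.
No new nodes are needed: 0.

0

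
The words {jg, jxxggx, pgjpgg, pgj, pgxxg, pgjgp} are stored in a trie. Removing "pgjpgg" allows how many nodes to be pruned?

3

After clearing the end-marker at "pgjpgg", prune upward until reaching a node still needed by another word.
The suffix "pgg" (3 nodes) is used only by "pgjpgg"; the node for "pgj" still has the child "g", so pruning stops there.
Nodes removed: 3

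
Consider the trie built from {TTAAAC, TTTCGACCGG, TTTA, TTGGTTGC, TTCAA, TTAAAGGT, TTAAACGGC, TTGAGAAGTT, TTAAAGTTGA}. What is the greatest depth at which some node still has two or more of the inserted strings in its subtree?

6

Look for the deepest trie node that still has at least two words in its subtree.
"TTAAAC" and "TTAAACGGC" agree on "TTAAAC" (6 characters) before diverging; nothing deeper is shared.
Longest shared-prefix length: 6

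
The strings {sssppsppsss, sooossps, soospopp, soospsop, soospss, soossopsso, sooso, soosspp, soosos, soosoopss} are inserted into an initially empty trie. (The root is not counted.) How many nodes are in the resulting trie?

Insert word by word; a character creates a node only if that edge doesn't already exist:
  "sssppsppsss" → 11 new (s, s, s, p, p, s, p, p, s, s, s)
  "sooossps" → prefix "s" already present; 7 new (o, o, o, s, s, p, s)
  "soospopp" → prefix "soo" already present; 5 new (s, p, o, p, p)
  "soospsop" → prefix "soosp" already present; 3 new (s, o, p)
  "soospss" → prefix "soosps" already present; 1 new (s)
  "soossopsso" → prefix "soos" already present; 6 new (s, o, p, s, s, o)
  "sooso" → prefix "soos" already present; 1 new (o)
  "soosspp" → prefix "sooss" already present; 2 new (p, p)
  "soosos" → prefix "sooso" already present; 1 new (s)
  "soosoopss" → prefix "sooso" already present; 4 new (o, p, s, s)
Total nodes = 11 + 7 + 5 + 3 + 1 + 6 + 1 + 2 + 1 + 4 = 41

41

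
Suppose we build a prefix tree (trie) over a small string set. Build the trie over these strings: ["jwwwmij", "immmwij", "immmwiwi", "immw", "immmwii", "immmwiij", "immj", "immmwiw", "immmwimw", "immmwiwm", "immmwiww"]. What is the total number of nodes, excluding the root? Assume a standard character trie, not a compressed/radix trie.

Trie structure (* marks end of a word):
(root)
├─ i
│  └─ m
│     └─ m
│        ├─ j *
│        ├─ m
│        │  └─ w
│        │     └─ i
│        │        ├─ i *
│        │        │  └─ j *
│        │        ├─ j *
│        │        ├─ m
│        │        │  └─ w *
│        │        └─ w *
│        │           ├─ i *
│        │           ├─ m *
│        │           └─ w *
│        └─ w *
└─ j
   └─ w
      └─ w
         └─ w
            └─ m
               └─ i
                  └─ j *
Counting every labelled node above: 24.

24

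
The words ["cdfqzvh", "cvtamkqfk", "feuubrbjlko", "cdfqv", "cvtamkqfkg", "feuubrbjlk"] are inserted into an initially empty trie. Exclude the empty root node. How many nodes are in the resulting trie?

28

Count nodes per top-level branch (shared prefixes stored once):
  'c'-branch (cdfqv, cdfqzvh, cvtamkqfk, cvtamkqfkg): 17 nodes
  'f'-branch (feuubrbjlk, feuubrbjlko): 11 nodes
Sum: 28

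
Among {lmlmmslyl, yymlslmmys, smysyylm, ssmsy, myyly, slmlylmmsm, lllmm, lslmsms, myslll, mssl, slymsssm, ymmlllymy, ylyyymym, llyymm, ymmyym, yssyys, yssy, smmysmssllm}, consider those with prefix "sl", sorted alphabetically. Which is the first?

slmlylmmsm

Filter for "sl…" and sort: "slmlylmmsm", "slymsssm"
The 1st is slmlylmmsm.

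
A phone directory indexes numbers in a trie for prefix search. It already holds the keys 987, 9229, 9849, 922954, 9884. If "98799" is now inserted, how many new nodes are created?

2

"987" is already a path in the trie; the remaining "99" must be added.
Each of the 2 remaining characters creates one node.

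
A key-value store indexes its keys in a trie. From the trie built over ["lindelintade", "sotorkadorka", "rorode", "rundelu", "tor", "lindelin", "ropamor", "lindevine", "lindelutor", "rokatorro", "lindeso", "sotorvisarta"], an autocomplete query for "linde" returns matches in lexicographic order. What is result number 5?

lindevine

Filter for "linde…" and sort: "lindelin", "lindelintade", "lindelutor", "lindeso", "lindevine"
The 5th is lindevine.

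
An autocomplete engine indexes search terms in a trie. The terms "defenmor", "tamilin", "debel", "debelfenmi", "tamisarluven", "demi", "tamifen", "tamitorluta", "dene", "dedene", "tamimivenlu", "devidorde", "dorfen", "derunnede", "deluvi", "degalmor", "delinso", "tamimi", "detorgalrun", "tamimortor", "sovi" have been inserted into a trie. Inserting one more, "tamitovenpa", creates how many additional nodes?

"tamito" is already a path in the trie; the remaining "venpa" must be added.
So 11 − 6 = 5 new nodes.

5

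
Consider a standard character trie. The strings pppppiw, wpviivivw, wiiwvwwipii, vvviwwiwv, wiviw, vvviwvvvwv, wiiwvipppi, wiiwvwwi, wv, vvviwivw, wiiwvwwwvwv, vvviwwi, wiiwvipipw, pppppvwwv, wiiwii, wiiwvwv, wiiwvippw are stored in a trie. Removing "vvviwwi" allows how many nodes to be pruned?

After clearing the end-marker at "vvviwwi", prune upward until reaching a node still needed by another word.
Every node on "vvviwwi" is still needed (e.g. by "vvviwwiwv"), so nothing is freed.
Nodes removed: 0

0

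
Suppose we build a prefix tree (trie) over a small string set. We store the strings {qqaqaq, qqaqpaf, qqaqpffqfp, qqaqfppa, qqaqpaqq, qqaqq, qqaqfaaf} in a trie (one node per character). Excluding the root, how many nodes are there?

24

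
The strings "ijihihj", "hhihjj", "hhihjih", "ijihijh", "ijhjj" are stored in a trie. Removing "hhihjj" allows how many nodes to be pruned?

A node on "hhihjj"'s path can go only if nothing else ends at it or branches off below it.
The suffix "j" (1 node) is used only by "hhihjj"; the node for "hhihj" still has the child "i", so pruning stops there.
Nodes removed: 1

1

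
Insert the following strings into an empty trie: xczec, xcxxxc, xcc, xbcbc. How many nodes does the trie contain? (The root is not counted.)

Count nodes per top-level branch (shared prefixes stored once):
  'x'-branch (xbcbc, xcc, xcxxxc, xczec): 14 nodes
Sum: 14

14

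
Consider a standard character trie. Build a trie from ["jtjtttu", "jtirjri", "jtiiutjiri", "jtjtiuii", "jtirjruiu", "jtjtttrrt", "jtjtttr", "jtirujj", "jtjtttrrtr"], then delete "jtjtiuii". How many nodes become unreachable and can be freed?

Walk "jtjtiuii" from the leaf back toward the root, removing each node that no remaining word uses.
The suffix "iuii" (4 nodes) is used only by "jtjtiuii"; the node for "jtjt" still has the child "t", so pruning stops there.
Nodes removed: 4

4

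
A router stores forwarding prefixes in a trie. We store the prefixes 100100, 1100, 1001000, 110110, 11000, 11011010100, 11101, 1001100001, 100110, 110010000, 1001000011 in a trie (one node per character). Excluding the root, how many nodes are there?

36

Trace insertions, counting only characters that open a new branch:
  "100100" → 6 new (1, 0, 0, 1, 0, 0)
  "1100" → prefix "1" already present; 3 new (1, 0, 0)
  "1001000" → prefix "100100" already present; 1 new (0)
  "110110" → prefix "110" already present; 3 new (1, 1, 0)
  "11000" → prefix "1100" already present; 1 new (0)
  "11011010100" → prefix "110110" already present; 5 new (1, 0, 1, 0, 0)
  "11101" → prefix "11" already present; 3 new (1, 0, 1)
  "1001100001" → prefix "1001" already present; 6 new (1, 0, 0, 0, 0, 1)
  "100110" → prefix "100110" already present; 0 new (none)
  "110010000" → prefix "1100" already present; 5 new (1, 0, 0, 0, 0)
  "1001000011" → prefix "1001000" already present; 3 new (0, 1, 1)
Total nodes = 6 + 3 + 1 + 3 + 1 + 5 + 3 + 6 + 0 + 5 + 3 = 36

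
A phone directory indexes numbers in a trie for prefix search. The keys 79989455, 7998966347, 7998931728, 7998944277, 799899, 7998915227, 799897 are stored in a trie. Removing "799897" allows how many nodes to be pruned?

1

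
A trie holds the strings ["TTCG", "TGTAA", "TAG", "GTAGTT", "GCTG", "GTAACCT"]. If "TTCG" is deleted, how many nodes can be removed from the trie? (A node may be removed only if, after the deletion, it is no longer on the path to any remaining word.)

3

A node on "TTCG"'s path can go only if nothing else ends at it or branches off below it.
The suffix "TCG" (3 nodes) is used only by "TTCG"; the node for "T" still has the child "G", so pruning stops there.
Nodes removed: 3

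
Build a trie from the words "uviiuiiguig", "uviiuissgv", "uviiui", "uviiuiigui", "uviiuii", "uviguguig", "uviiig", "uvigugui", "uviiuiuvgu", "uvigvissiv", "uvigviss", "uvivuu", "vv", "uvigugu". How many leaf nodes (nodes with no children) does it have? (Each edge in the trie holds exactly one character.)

8

A leaf is a node with no children — equivalently, the end of a word that is not a proper prefix of any other stored word.
Those words: "uviguguig", "uvigvissiv", "uviiig", "uviiuiiguig", "uviiuissgv", "uviiuiuvgu", "uvivuu", "vv"
Leaf count: 8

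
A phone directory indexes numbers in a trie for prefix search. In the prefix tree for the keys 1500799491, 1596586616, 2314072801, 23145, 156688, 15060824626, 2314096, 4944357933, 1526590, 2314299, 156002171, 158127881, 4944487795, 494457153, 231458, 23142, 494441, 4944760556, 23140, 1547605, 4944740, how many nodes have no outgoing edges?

Leaves are exactly the stored words that no other stored word extends.
Those words: "1500799491", "15060824626", "1526590", "1547605", "156002171", "156688", "158127881", "1596586616", "2314072801", "2314096", "2314299", "231458", "4944357933", "494441", "4944487795", "494457153", "4944740", "4944760556"
Leaf count: 18

18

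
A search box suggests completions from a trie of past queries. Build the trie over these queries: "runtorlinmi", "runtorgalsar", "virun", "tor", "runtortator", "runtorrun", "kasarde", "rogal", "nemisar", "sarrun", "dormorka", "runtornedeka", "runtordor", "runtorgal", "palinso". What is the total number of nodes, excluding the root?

81

Insert word by word; a character creates a node only if that edge doesn't already exist:
  "runtorlinmi" → 11 new (r, u, n, t, o, r, l, i, n, m, i)
  "runtorgalsar" → prefix "runtor" already present; 6 new (g, a, l, s, a, r)
  "virun" → 5 new (v, i, r, u, n)
  "tor" → 3 new (t, o, r)
  "runtortator" → prefix "runtor" already present; 5 new (t, a, t, o, r)
  "runtorrun" → prefix "runtor" already present; 3 new (r, u, n)
  "kasarde" → 7 new (k, a, s, a, r, d, e)
  "rogal" → prefix "r" already present; 4 new (o, g, a, l)
  "nemisar" → 7 new (n, e, m, i, s, a, r)
  "sarrun" → 6 new (s, a, r, r, u, n)
  "dormorka" → 8 new (d, o, r, m, o, r, k, a)
  "runtornedeka" → prefix "runtor" already present; 6 new (n, e, d, e, k, a)
  "runtordor" → prefix "runtor" already present; 3 new (d, o, r)
  "runtorgal" → prefix "runtorgal" already present; 0 new (none)
  "palinso" → 7 new (p, a, l, i, n, s, o)
Total nodes = 11 + 6 + 5 + 3 + 5 + 3 + 7 + 4 + 7 + 6 + 8 + 6 + 3 + 0 + 7 = 81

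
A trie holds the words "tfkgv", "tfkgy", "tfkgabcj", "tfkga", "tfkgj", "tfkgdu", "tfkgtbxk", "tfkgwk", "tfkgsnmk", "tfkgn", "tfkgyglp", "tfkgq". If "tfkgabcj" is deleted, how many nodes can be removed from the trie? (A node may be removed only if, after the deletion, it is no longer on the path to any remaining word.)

A node on "tfkgabcj"'s path can go only if nothing else ends at it or branches off below it.
The suffix "bcj" (3 nodes) is used only by "tfkgabcj"; "tfkga" is itself a stored word, so pruning stops there.
Nodes removed: 3

3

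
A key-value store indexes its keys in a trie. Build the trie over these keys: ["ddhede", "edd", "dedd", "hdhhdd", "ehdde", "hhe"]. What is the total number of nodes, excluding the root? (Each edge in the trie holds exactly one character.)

24

Trace insertions, counting only characters that open a new branch:
  "ddhede" → 6 new (d, d, h, e, d, e)
  "edd" → 3 new (e, d, d)
  "dedd" → prefix "d" already present; 3 new (e, d, d)
  "hdhhdd" → 6 new (h, d, h, h, d, d)
  "ehdde" → prefix "e" already present; 4 new (h, d, d, e)
  "hhe" → prefix "h" already present; 2 new (h, e)
Total nodes = 6 + 3 + 3 + 6 + 4 + 2 = 24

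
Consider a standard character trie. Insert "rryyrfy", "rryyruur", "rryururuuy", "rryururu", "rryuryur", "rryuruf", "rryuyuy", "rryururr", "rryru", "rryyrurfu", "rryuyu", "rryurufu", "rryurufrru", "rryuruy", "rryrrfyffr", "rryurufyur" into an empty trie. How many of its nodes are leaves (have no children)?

Leaves are exactly the stored words that no other stored word extends.
Those words: "rryrrfyffr", "rryru", "rryurufrru", "rryurufu", "rryurufyur", "rryururr", "rryururuuy", "rryuruy", "rryuryur", "rryuyuy", "rryyrfy", "rryyrurfu", "rryyruur"
Leaf count: 13

13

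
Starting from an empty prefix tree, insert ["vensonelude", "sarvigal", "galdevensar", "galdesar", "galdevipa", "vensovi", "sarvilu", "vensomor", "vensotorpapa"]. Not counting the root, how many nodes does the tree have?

Insert word by word; a character creates a node only if that edge doesn't already exist:
  "vensonelude" → 11 new (v, e, n, s, o, n, e, l, u, d, e)
  "sarvigal" → 8 new (s, a, r, v, i, g, a, l)
  "galdevensar" → 11 new (g, a, l, d, e, v, e, n, s, a, r)
  "galdesar" → prefix "galde" already present; 3 new (s, a, r)
  "galdevipa" → prefix "galdev" already present; 3 new (i, p, a)
  "vensovi" → prefix "venso" already present; 2 new (v, i)
  "sarvilu" → prefix "sarvi" already present; 2 new (l, u)
  "vensomor" → prefix "venso" already present; 3 new (m, o, r)
  "vensotorpapa" → prefix "venso" already present; 7 new (t, o, r, p, a, p, a)
Total nodes = 11 + 8 + 11 + 3 + 3 + 2 + 2 + 3 + 7 = 50

50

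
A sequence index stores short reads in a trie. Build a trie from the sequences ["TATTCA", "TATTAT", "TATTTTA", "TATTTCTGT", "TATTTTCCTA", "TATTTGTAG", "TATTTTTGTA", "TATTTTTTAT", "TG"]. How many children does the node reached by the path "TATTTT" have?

Follow the path "TATTTT" to its node, then look at its outgoing edges.
Characters that immediately follow "TATTTT" among the stored strings: {A, C, T}.
That node has 3 child edges.

3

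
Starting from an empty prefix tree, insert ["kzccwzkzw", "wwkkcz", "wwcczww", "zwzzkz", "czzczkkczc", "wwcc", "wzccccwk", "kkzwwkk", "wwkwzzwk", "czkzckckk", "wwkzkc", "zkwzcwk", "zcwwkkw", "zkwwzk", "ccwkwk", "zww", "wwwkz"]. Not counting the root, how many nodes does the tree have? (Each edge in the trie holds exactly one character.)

Insert word by word; a character creates a node only if that edge doesn't already exist:
  "kzccwzkzw" → 9 new (k, z, c, c, w, z, k, z, w)
  "wwkkcz" → 6 new (w, w, k, k, c, z)
  "wwcczww" → prefix "ww" already present; 5 new (c, c, z, w, w)
  "zwzzkz" → 6 new (z, w, z, z, k, z)
  "czzczkkczc" → 10 new (c, z, z, c, z, k, k, c, z, c)
  "wwcc" → prefix "wwcc" already present; 0 new (none)
  "wzccccwk" → prefix "w" already present; 7 new (z, c, c, c, c, w, k)
  "kkzwwkk" → prefix "k" already present; 6 new (k, z, w, w, k, k)
  "wwkwzzwk" → prefix "wwk" already present; 5 new (w, z, z, w, k)
  "czkzckckk" → prefix "cz" already present; 7 new (k, z, c, k, c, k, k)
  "wwkzkc" → prefix "wwk" already present; 3 new (z, k, c)
  "zkwzcwk" → prefix "z" already present; 6 new (k, w, z, c, w, k)
  "zcwwkkw" → prefix "z" already present; 6 new (c, w, w, k, k, w)
  "zkwwzk" → prefix "zkw" already present; 3 new (w, z, k)
  "ccwkwk" → prefix "c" already present; 5 new (c, w, k, w, k)
  "zww" → prefix "zw" already present; 1 new (w)
  "wwwkz" → prefix "ww" already present; 3 new (w, k, z)
Total nodes = 9 + 6 + 5 + 6 + 10 + 0 + 7 + 6 + 5 + 7 + 3 + 6 + 6 + 3 + 5 + 1 + 3 = 88

88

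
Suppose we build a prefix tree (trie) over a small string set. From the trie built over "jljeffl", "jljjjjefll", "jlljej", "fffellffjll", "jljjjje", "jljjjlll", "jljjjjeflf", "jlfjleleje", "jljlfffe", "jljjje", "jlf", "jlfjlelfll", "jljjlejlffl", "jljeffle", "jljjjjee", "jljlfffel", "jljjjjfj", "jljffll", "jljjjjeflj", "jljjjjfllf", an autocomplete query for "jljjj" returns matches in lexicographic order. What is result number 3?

DFS of the "jljjj" subtree visits, in order: "jljjje", "jljjjje", "jljjjjee", "jljjjjeflf", "jljjjjeflj", "jljjjjefll", "jljjjjfj", "jljjjjfllf", "jljjjlll"
The 3rd is jljjjjee.

jljjjjee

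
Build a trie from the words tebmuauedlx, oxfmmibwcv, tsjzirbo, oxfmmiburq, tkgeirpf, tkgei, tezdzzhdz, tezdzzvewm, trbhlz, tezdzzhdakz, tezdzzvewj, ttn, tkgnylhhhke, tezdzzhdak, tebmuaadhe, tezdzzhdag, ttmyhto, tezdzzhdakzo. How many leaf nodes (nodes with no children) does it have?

15

Leaves are exactly the stored words that no other stored word extends.
Those words: "oxfmmiburq", "oxfmmibwcv", "tebmuaadhe", "tebmuauedlx", "tezdzzhdag", "tezdzzhdakzo", "tezdzzhdz", "tezdzzvewj", "tezdzzvewm", "tkgeirpf", "tkgnylhhhke", "trbhlz", "tsjzirbo", "ttmyhto", "ttn"
Leaf count: 15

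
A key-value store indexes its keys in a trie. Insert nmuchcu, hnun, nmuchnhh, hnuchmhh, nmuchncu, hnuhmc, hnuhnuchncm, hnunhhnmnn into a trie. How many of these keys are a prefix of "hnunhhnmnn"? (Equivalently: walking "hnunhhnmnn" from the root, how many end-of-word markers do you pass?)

Walk "hnunhhnmnn" from the root; an end-of-word marker is hit whenever a stored word is a prefix of "hnunhhnmnn".
Prefixes of the query that are stored words: "hnun", "hnunhhnmnn"
Count: 2

2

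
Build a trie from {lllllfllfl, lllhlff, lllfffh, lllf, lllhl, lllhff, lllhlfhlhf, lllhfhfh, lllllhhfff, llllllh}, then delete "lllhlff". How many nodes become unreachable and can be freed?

1

Walk "lllhlff" from the leaf back toward the root, removing each node that no remaining word uses.
The suffix "f" (1 node) is used only by "lllhlff"; the node for "lllhlf" still has the child "h", so pruning stops there.
Nodes removed: 1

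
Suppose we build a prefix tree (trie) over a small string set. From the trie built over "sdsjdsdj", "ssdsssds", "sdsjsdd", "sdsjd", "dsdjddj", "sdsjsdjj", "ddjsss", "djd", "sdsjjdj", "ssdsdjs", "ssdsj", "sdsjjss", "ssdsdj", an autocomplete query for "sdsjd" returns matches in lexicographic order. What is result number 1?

DFS of the "sdsjd" subtree visits, in order: "sdsjd", "sdsjdsdj"
The 1st is sdsjd.

sdsjd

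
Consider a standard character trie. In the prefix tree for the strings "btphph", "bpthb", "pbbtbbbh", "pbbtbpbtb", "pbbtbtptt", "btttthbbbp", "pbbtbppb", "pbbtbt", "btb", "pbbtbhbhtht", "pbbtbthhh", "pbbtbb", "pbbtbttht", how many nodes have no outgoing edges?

11

Leaves are exactly the stored words that no other stored word extends.
Those words: "bpthb", "btb", "btphph", "btttthbbbp", "pbbtbbbh", "pbbtbhbhtht", "pbbtbpbtb", "pbbtbppb", "pbbtbthhh", "pbbtbtptt", "pbbtbttht"
Leaf count: 11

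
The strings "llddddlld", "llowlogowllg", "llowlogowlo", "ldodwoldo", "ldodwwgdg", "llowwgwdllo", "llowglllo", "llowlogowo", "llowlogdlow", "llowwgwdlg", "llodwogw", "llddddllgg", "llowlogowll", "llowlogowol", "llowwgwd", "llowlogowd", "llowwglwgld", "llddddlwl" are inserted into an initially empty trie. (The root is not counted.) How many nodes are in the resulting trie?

66

Trace insertions, counting only characters that open a new branch:
  "llddddlld" → 9 new (l, l, d, d, d, d, l, l, d)
  "llowlogowllg" → prefix "ll" already present; 10 new (o, w, l, o, g, o, w, l, l, g)
  "llowlogowlo" → prefix "llowlogowl" already present; 1 new (o)
  "ldodwoldo" → prefix "l" already present; 8 new (d, o, d, w, o, l, d, o)
  "ldodwwgdg" → prefix "ldodw" already present; 4 new (w, g, d, g)
  "llowwgwdllo" → prefix "llow" already present; 7 new (w, g, w, d, l, l, o)
  "llowglllo" → prefix "llow" already present; 5 new (g, l, l, l, o)
  "llowlogowo" → prefix "llowlogow" already present; 1 new (o)
  "llowlogdlow" → prefix "llowlog" already present; 4 new (d, l, o, w)
  "llowwgwdlg" → prefix "llowwgwdl" already present; 1 new (g)
  "llodwogw" → prefix "llo" already present; 5 new (d, w, o, g, w)
  "llddddllgg" → prefix "llddddll" already present; 2 new (g, g)
  "llowlogowll" → prefix "llowlogowll" already present; 0 new (none)
  "llowlogowol" → prefix "llowlogowo" already present; 1 new (l)
  "llowwgwd" → prefix "llowwgwd" already present; 0 new (none)
  "llowlogowd" → prefix "llowlogow" already present; 1 new (d)
  "llowwglwgld" → prefix "llowwg" already present; 5 new (l, w, g, l, d)
  "llddddlwl" → prefix "llddddl" already present; 2 new (w, l)
Total nodes = 9 + 10 + 1 + 8 + 4 + 7 + 5 + 1 + 4 + 1 + 5 + 2 + 0 + 1 + 0 + 1 + 5 + 2 = 66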